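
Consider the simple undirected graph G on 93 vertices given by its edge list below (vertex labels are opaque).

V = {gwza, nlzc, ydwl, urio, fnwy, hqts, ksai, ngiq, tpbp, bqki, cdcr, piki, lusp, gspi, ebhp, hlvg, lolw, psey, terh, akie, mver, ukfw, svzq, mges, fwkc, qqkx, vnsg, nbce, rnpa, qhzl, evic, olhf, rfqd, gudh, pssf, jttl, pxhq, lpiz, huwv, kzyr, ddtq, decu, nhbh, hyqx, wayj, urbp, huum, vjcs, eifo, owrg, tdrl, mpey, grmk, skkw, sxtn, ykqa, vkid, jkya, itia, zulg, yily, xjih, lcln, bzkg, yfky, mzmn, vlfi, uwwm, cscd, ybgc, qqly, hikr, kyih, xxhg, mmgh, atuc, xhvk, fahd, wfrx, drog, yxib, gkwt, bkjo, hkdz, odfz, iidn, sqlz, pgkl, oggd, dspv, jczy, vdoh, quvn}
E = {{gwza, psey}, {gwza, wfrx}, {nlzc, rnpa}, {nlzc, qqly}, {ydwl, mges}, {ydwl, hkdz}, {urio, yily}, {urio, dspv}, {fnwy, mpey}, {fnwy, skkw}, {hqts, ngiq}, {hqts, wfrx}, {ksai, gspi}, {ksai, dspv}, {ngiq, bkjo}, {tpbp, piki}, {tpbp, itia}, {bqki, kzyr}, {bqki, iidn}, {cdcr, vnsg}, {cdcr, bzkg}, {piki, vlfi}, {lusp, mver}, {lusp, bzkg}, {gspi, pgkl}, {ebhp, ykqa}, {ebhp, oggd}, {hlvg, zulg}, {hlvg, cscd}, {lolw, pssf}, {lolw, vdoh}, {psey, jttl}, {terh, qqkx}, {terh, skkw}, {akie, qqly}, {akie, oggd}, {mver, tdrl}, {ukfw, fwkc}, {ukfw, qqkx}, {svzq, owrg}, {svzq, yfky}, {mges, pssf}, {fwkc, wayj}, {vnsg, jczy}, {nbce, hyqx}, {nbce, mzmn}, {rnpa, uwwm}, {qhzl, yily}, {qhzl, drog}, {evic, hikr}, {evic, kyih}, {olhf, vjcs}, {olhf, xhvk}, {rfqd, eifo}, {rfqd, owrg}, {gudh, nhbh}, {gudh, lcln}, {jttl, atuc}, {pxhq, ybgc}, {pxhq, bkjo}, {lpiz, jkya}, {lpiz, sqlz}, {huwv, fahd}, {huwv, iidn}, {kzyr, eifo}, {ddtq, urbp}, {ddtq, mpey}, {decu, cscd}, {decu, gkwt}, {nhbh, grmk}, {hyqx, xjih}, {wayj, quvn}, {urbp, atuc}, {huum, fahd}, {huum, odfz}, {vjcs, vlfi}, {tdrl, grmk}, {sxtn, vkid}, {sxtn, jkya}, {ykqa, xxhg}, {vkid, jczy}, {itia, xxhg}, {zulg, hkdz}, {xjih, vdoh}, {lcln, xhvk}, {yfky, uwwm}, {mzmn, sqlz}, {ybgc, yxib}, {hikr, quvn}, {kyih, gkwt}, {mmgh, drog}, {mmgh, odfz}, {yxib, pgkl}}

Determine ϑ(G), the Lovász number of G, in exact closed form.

deg(gwza) = 2; N(gwza) = {psey, wfrx}.
Vertex ybgc has 2 neighbors: pxhq, yxib.
deg(ddtq) = 2; N(ddtq) = {urbp, mpey}.
deg(fwkc) = 2; N(fwkc) = {ukfw, wayj}.
2-regular, N=93; connected 2-regular on 93 ⇒ C_{93}.
A has 47 distinct eigenvalues ≈ [2.0, 1.995, 1.982, 1.959, 1.927, 1.887, 1.838, 1.78, 1.715, 1.642, 1.561, 1.473, 1.378, 1.277, 1.17, 1.058, 0.941, 0.82, 0.695, 0.566, 0.436, 0.303, 0.169, 0.034, -0.101, -0.236, -0.369, -0.501, -0.631, -0.758, -0.881, -1.0, -1.115, -1.224, -1.328, -1.426, -1.518, -1.602, -1.679, -1.749, -1.81, -1.864, -1.908, -1.944, -1.972, -1.99, -1.999].
λ_max=2, λ_min=-2*cos(pi/93); ϑ = −93·λ_min/(λ_max−λ_min) = 93*cos(pi/93)/(cos(pi/93) + 1).
= 46.486731879… (decimal).
46 ≤ 93*cos(pi/93)/(cos(pi/93) + 1) ≤ 47: both strict.

93*cos(pi/93)/(cos(pi/93) + 1)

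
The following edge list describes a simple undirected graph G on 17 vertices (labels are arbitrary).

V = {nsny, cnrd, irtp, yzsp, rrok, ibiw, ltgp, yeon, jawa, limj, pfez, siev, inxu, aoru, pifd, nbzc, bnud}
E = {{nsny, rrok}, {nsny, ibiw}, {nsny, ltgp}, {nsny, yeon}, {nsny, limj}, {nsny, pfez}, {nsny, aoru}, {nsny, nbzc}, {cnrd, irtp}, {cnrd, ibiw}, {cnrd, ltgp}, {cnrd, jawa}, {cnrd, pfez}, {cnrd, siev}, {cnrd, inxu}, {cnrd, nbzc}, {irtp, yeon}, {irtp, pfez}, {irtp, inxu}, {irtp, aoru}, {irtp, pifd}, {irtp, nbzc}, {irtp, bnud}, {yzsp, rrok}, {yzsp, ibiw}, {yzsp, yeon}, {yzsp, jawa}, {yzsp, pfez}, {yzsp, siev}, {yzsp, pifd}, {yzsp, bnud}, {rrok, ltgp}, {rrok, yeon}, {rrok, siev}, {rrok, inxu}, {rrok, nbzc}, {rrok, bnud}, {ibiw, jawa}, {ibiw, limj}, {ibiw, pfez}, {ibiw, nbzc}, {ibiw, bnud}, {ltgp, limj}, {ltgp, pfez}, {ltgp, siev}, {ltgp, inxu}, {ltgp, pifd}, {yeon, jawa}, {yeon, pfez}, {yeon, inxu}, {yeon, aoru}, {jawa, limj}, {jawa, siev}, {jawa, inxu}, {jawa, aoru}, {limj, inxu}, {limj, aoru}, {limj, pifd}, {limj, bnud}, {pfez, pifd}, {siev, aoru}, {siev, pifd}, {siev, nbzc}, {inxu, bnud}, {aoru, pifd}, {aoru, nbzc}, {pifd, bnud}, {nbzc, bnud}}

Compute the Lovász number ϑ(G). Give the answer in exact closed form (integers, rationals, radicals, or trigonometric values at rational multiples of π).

N(ltgp) = {nsny, cnrd, rrok, limj, pfez, siev, inxu, pifd}, |N(ltgp)| = 8.
deg(yeon) = 8; N(yeon) = {nsny, irtp, yzsp, rrok, jawa, pfez, inxu, aoru}.
N(irtp) = {cnrd, yeon, pfez, inxu, aoru, pifd, nbzc, bnud}, |N(irtp)| = 8.
Vertex jawa has 8 neighbors: cnrd, yzsp, ibiw, yeon, limj, siev, inxu, aoru.
Regular of degree 8 on 17 vertices: Paley(17): SR with (k,λ,μ)=(8,3,4).
spec(A) ≈ [8.0, 1.561553, -2.561553] (distinct, 6 d.p.).
Lovász (edge-transitive): ϑ = −17·(-sqrt(17)/2 - 1/2)/((8)−(-sqrt(17)/2 - 1/2)) = sqrt(17).
Numerically 4.12310563.

sqrt(17)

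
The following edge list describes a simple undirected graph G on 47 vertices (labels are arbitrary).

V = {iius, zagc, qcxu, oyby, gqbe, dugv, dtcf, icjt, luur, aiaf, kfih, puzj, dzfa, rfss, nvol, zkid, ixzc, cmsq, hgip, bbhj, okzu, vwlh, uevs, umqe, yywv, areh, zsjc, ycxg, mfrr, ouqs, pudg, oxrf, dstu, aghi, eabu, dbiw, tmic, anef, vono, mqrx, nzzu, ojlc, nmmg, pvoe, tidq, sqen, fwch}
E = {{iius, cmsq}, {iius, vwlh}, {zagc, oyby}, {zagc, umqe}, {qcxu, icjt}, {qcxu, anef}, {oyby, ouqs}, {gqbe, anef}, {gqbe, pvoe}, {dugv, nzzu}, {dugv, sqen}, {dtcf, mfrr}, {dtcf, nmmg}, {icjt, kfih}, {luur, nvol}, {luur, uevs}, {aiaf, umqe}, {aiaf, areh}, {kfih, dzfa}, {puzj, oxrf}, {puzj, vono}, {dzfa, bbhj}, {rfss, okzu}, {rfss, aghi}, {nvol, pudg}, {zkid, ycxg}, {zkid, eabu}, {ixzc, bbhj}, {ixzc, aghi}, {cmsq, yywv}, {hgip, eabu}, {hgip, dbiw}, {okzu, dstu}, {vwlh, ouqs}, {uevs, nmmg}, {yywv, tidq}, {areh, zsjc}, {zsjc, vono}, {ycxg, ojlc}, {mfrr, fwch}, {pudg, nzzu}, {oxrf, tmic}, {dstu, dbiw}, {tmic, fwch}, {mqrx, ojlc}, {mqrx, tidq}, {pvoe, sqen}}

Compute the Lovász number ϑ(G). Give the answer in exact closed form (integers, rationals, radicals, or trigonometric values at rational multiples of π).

47*cos(pi/47)/(cos(pi/47) + 1)

deg(icjt) = 2; N(icjt) = {qcxu, kfih}.
Vertex dzfa has 2 neighbors: kfih, bbhj.
Vertex nzzu has 2 neighbors: dugv, pudg.
N(cmsq) = {iius, yywv}, |N(cmsq)| = 2.
Every vertex has degree 2 (N=47); a single 47-cycle (edge-transitive).
A has 24 distinct eigenvalues ≈ [2.0, 1.98215, 1.92894, 1.8413, 1.7208, 1.5696, 1.39038, 1.18636, 0.96116, 0.71882, 0.46364, 0.20019, -0.06683, -0.33266, -0.59255, -0.84187, -1.07616, -1.29126, -1.4833, -1.64888, -1.78504, -1.88934, -1.95992, -1.99553].
−47·(-2*cos(pi/47)) / ((2)−(-2*cos(pi/47))) = 47*cos(pi/47)/(cos(pi/47) + 1) = ϑ(G).
= 23.4737315… (decimal).
Sandwich: α(G)=23 ≤ ϑ(G)=47*cos(pi/47)/(cos(pi/47) + 1) ≤ χ(Ḡ)=24 (both strict).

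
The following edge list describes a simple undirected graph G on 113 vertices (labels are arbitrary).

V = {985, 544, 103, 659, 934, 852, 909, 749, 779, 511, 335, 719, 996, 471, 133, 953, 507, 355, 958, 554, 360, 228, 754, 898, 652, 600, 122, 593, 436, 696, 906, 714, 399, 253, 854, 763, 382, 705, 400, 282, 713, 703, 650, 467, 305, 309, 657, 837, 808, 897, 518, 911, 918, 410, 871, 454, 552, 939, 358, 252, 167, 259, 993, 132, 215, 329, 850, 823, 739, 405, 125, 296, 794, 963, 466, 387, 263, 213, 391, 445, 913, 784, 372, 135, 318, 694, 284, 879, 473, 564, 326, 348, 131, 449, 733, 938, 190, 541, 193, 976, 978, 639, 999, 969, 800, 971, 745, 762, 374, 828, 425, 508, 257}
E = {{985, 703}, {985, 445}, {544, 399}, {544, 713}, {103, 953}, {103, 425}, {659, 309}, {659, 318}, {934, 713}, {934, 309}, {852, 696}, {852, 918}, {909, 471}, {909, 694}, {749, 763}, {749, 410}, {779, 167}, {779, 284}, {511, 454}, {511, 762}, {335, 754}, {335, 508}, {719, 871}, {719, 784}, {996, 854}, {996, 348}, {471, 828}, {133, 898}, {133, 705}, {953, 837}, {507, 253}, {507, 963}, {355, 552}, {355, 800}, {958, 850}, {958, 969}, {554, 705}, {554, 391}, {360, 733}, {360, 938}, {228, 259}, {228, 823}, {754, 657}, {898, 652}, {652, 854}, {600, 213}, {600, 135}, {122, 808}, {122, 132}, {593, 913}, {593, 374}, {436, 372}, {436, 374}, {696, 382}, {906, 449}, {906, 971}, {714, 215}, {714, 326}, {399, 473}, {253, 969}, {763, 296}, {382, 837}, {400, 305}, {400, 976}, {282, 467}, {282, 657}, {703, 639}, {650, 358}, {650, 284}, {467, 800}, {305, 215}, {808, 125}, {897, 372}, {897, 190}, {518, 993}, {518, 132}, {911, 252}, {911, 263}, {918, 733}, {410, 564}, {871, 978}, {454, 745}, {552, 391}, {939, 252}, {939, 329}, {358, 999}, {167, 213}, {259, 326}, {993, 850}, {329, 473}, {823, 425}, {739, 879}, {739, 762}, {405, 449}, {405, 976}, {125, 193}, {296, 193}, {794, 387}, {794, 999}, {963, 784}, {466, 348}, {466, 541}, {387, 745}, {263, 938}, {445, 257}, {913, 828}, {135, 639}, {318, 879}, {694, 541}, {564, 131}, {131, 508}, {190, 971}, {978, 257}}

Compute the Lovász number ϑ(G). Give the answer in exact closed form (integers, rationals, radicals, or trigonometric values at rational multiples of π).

Vertex 466 has 2 neighbors: 348, 541.
Vertex 852 has 2 neighbors: 696, 918.
N(554) = {705, 391}, |N(554)| = 2.
Vertex 985 has 2 neighbors: 703, 445.
Every vertex has degree 2 (N=113); this is C_{113}, the 113-cycle.
A has 57 distinct eigenvalues ≈ [2.0, 1.997, 1.988, 1.972, 1.951, 1.923, 1.89, 1.85, 1.805, 1.755, 1.699, 1.637, 1.571, 1.5, 1.424, 1.344, 1.259, 1.171, 1.079, 0.984, 0.886, 0.785, 0.681, 0.576, 0.468, 0.359, 0.25, 0.139, 0.028, -0.083, -0.194, -0.305, -0.414, -0.522, -0.629, -0.733, -0.835, -0.935, -1.032, -1.126, -1.216, -1.302, -1.384, -1.462, -1.536, -1.605, -1.669, -1.727, -1.781, -1.829, -1.871, -1.907, -1.938, -1.962, -1.981, -1.993, -1.999].
ϑ = −N·λ_min/(λ_max−λ_min) = −113·(-2*cos(pi/113))/(2−(-2*cos(pi/113))) = 113*cos(pi/113)/(cos(pi/113) + 1).
≈ 56.4890809 (to 7 d.p.).
Lovász sandwich 56 ≤ 113*cos(pi/113)/(cos(pi/113) + 1) ≤ 57: both strict.

113*cos(pi/113)/(cos(pi/113) + 1)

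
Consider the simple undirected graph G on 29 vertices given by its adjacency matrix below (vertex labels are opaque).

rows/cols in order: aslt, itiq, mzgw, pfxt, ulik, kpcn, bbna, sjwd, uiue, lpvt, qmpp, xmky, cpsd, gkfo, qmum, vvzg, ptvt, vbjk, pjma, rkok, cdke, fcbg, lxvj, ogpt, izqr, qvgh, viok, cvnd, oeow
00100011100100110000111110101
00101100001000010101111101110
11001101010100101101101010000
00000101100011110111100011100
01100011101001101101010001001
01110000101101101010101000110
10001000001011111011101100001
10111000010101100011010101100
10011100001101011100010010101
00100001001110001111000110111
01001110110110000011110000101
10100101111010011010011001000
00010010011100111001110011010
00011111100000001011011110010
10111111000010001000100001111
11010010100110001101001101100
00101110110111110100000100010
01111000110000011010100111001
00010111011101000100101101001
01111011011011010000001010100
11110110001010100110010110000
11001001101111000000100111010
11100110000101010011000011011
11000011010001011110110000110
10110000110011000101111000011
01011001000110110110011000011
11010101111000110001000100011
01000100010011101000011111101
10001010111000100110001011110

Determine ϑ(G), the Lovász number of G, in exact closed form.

deg(gkfo) = 14; N(gkfo) = {pfxt, ulik, kpcn, bbna, sjwd, uiue, ptvt, pjma, rkok, fcbg, lxvj, ogpt, izqr, cvnd}.
Vertex ogpt has 14 neighbors: aslt, itiq, bbna, sjwd, lpvt, gkfo, vvzg, ptvt, vbjk, pjma, cdke, fcbg, viok, cvnd.
deg(qmum) = 14; N(qmum) = {aslt, mzgw, pfxt, ulik, kpcn, bbna, sjwd, cpsd, ptvt, cdke, qvgh, viok, cvnd, oeow}.
N(qmpp) = {itiq, ulik, kpcn, bbna, uiue, lpvt, xmky, cpsd, pjma, rkok, cdke, fcbg, viok, oeow}, |N(qmpp)| = 14.
Regular of degree 14 on 29 vertices: Paley(29): SR with (k,λ,μ)=(14,6,7).
A has 3 distinct eigenvalues ≈ [14.0, 2.19258, -3.19258].
Lovász: ϑ = −29(-sqrt(29)/2 - 1/2)/(14+-(-sqrt(29)/2 - 1/2)) = sqrt(29).
= 5.385165… (decimal).

sqrt(29)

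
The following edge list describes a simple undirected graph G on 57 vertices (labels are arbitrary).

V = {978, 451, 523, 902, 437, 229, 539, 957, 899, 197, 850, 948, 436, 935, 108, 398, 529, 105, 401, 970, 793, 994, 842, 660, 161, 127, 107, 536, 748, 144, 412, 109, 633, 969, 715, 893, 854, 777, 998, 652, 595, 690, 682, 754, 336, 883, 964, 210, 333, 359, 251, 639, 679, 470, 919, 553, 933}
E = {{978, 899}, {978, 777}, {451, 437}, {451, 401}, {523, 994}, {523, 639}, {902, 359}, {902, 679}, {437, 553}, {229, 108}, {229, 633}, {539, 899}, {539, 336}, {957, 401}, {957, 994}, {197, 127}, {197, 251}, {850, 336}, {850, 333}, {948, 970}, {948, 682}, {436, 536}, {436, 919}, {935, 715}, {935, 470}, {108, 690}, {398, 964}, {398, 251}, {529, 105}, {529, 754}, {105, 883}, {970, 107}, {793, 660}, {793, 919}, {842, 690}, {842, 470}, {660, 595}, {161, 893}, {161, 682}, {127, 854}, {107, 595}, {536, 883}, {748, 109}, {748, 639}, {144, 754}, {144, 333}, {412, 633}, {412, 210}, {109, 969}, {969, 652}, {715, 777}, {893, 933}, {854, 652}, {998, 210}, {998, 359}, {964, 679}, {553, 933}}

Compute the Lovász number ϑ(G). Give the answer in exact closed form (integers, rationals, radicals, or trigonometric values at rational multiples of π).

N(401) = {451, 957}, |N(401)| = 2.
deg(127) = 2; N(127) = {197, 854}.
Vertex 107 has 2 neighbors: 970, 595.
N(777) = {978, 715}, |N(777)| = 2.
57-vertex 2-regular graph: the odd cycle C_{57}.
A has 29 distinct eigenvalues ≈ [2.0, 1.987861, 1.951593, 1.891634, 1.808714, 1.703839, 1.578281, 1.433565, 1.271447, 1.093896, 0.903067, 0.701275, 0.490971, 0.274707, 0.055109, -0.165159, -0.383421, -0.59703, -0.803391, -1.0, -1.184471, -1.354563, -1.508213, -1.643556, -1.758948, -1.852988, -1.924536, -1.972723, -1.996963].
Lovász (edge-transitive): ϑ = −57·(-2*cos(pi/57))/((2)−(-2*cos(pi/57))) = 57*cos(pi/57)/(cos(pi/57) + 1).
Numerically 28.4783452.
Sandwich: α(G)=28 ≤ ϑ(G)=57*cos(pi/57)/(cos(pi/57) + 1) ≤ χ(Ḡ)=29 (both strict).

57*cos(pi/57)/(cos(pi/57) + 1)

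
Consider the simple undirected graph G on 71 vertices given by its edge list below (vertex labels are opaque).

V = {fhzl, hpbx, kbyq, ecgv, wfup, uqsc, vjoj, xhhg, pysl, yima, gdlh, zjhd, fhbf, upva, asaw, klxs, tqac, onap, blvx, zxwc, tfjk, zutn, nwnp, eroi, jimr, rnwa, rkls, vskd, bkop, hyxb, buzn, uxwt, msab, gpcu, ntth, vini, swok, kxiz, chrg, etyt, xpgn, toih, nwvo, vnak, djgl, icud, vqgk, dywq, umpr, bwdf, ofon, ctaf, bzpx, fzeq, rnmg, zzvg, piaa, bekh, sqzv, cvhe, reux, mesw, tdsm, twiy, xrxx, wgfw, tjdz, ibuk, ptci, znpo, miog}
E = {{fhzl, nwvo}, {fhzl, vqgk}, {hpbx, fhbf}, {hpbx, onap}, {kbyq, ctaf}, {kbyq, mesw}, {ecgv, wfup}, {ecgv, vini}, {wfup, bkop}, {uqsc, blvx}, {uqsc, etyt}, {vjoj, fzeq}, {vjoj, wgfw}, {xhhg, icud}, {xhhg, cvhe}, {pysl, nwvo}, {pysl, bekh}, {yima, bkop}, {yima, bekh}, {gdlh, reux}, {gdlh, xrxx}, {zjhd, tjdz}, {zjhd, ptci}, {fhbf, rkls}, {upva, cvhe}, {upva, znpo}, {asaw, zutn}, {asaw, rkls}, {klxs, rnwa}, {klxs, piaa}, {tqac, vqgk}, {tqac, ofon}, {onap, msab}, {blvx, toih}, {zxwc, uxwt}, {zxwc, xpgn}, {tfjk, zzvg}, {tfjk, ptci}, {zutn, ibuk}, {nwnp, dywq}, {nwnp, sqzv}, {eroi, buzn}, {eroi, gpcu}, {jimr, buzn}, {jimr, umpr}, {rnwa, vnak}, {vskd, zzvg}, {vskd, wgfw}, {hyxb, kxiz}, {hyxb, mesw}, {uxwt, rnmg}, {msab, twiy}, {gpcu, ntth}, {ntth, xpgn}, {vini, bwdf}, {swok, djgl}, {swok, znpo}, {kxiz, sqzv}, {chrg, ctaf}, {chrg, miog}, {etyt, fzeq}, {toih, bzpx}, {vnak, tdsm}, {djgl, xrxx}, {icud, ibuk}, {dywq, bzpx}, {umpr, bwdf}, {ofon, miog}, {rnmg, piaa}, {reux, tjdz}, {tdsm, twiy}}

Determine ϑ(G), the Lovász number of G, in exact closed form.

71*cos(pi/71)/(cos(pi/71) + 1)

Vertex gpcu has 2 neighbors: eroi, ntth.
deg(ptci) = 2; N(ptci) = {zjhd, tfjk}.
deg(vini) = 2; N(vini) = {ecgv, bwdf}.
deg(dywq) = 2; N(dywq) = {nwnp, bzpx}.
G on 71 vertices is 2-regular; the odd cycle C_{71}.
The 36 distinct eigenvalues: [2.0, 1.9922, 1.9688, 1.9299, 1.876, 1.8074, 1.7246, 1.6284, 1.5194, 1.3985, 1.2666, 1.1249, 0.9743, 0.8162, 0.6516, 0.4819, 0.3085, 0.1326, -0.0442, -0.2208, -0.3956, -0.5673, -0.7346, -0.8961, -1.0507, -1.1969, -1.3339, -1.4604, -1.5754, -1.6781, -1.7677, -1.8435, -1.9048, -1.9513, -1.9824, -1.998].
With N=71: ϑ(G) = 71·(-(-1)*2*cos(pi/71))/(2−(-2*cos(pi/71))) = 71*cos(pi/71)/(cos(pi/71) + 1).
ϑ(G) ≈ 35.482618264.
Sandwich: α(G)=35 ≤ ϑ(G)=71*cos(pi/71)/(cos(pi/71) + 1) ≤ χ(Ḡ)=36 (both strict).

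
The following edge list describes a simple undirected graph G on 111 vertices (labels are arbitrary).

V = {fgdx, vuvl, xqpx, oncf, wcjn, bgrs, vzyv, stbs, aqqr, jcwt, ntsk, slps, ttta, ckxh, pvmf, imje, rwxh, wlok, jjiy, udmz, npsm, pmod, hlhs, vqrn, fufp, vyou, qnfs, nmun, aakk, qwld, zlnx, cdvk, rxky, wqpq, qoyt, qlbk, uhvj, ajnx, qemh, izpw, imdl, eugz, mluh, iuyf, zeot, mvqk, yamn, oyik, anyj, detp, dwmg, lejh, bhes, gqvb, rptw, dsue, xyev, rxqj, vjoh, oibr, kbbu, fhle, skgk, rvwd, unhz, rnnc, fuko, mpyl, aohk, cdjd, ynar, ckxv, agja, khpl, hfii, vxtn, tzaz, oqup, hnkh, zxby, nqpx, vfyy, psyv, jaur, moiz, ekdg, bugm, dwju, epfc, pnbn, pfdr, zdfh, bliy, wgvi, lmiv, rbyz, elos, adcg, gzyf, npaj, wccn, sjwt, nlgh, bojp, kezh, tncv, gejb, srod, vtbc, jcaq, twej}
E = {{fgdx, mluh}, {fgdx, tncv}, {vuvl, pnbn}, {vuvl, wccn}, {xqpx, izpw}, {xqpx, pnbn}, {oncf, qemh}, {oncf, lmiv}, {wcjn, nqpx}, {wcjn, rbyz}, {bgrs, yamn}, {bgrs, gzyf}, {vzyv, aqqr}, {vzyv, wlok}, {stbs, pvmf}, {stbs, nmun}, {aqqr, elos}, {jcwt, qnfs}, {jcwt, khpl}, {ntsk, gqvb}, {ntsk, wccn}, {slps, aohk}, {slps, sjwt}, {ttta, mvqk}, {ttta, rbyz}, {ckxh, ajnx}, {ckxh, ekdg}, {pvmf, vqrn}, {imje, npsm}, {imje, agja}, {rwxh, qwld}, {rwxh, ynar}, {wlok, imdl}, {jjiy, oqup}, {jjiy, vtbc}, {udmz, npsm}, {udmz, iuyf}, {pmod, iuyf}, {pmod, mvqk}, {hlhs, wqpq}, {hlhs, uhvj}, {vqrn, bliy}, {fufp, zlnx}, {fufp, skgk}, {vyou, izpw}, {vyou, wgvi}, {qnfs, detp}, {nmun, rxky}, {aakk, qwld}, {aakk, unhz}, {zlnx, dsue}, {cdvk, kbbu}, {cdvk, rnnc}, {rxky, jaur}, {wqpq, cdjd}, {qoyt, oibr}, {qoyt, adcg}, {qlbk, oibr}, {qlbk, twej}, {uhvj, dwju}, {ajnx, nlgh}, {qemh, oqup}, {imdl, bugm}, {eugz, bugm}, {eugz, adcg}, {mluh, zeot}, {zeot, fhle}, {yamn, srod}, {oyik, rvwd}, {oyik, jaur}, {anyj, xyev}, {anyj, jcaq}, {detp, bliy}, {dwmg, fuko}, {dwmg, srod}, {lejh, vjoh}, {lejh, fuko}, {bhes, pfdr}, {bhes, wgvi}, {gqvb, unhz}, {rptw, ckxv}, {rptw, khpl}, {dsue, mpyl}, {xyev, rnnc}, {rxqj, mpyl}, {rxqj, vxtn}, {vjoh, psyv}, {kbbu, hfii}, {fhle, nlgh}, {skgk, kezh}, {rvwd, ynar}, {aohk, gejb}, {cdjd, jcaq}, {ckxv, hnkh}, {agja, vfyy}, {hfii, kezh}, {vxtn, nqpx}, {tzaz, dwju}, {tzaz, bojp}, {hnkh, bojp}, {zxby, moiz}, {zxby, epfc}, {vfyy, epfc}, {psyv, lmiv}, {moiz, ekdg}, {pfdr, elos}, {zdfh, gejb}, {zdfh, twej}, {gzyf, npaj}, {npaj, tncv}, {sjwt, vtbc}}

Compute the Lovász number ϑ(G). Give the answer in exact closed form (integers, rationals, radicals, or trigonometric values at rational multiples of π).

111*cos(pi/111)/(cos(pi/111) + 1)

N(elos) = {aqqr, pfdr}, |N(elos)| = 2.
N(qlbk) = {oibr, twej}, |N(qlbk)| = 2.
N(bliy) = {vqrn, detp}, |N(bliy)| = 2.
deg(npaj) = 2; N(npaj) = {gzyf, tncv}.
2-regular, N=111; connected 2-regular on 111 ⇒ C_{111}.
spec(A) ≈ [2.0, 1.9968, 1.9872, 1.9712, 1.949, 1.9204, 1.8858, 1.845, 1.7984, 1.746, 1.688, 1.6247, 1.5561, 1.4825, 1.4042, 1.3213, 1.2343, 1.1433, 1.0486, 0.9506, 0.8495, 0.7457, 0.6395, 0.5313, 0.4214, 0.3101, 0.1978, 0.0849, -0.0283, -0.1414, -0.254, -0.3659, -0.4765, -0.5856, -0.6929, -0.7979, -0.9004, -1.0, -1.0964, -1.1893, -1.2783, -1.3633, -1.4439, -1.5199, -1.591, -1.657, -1.7177, -1.7729, -1.8225, -1.8661, -1.9039, -1.9355, -1.9609, -1.98, -1.9928, -1.9992] (distinct, 4 d.p.).
Lovász (edge-transitive): ϑ = −111·(-2*cos(pi/111))/((2)−(-2*cos(pi/111))) = 111*cos(pi/111)/(cos(pi/111) + 1).
ϑ(G) ≈ 55.4888841.
Check 55 ≤ 111*cos(pi/111)/(cos(pi/111) + 1) ≤ 56: both strict.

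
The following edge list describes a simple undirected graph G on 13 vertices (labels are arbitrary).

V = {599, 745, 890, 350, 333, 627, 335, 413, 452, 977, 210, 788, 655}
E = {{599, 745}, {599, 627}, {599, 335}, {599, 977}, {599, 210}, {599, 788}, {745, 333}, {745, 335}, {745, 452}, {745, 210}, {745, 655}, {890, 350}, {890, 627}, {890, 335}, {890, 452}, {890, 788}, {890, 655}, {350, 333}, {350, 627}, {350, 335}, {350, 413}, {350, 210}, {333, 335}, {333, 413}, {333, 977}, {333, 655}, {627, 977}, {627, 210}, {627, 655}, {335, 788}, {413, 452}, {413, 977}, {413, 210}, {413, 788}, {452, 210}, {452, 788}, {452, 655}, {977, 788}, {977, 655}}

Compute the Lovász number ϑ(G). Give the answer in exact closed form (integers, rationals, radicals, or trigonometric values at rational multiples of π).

sqrt(13)

deg(599) = 6; N(599) = {745, 627, 335, 977, 210, 788}.
Vertex 745 has 6 neighbors: 599, 333, 335, 452, 210, 655.
N(335) = {599, 745, 890, 350, 333, 788}, |N(335)| = 6.
N(788) = {599, 890, 335, 413, 452, 977}, |N(788)| = 6.
deg(v) = 6 for all v (|V|=13); strongly regular (13,6,2,3).
The 3 distinct eigenvalues: [6.0, 1.303, -2.303].
−13·(-sqrt(13)/2 - 1/2) / ((6)−(-sqrt(13)/2 - 1/2)) = sqrt(13) = ϑ(G).
≈ 3.6055513 (to 7 d.p.).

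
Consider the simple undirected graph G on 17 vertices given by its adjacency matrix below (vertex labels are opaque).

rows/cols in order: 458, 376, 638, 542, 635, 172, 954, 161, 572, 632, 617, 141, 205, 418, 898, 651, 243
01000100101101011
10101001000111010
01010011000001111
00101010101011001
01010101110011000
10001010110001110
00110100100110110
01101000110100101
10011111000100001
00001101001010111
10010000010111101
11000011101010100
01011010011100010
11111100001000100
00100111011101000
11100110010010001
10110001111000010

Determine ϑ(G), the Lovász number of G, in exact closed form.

deg(572) = 8; N(572) = {458, 542, 635, 172, 954, 161, 141, 243}.
N(141) = {458, 376, 954, 161, 572, 617, 205, 898}, |N(141)| = 8.
Vertex 632 has 8 neighbors: 635, 172, 161, 617, 205, 898, 651, 243.
deg(205) = 8; N(205) = {376, 542, 635, 954, 632, 617, 141, 651}.
Every vertex has degree 8 (N=17); SR(17,8,3,4) — a Paley graph.
A has 3 distinct eigenvalues ≈ [8.0, 1.562, -2.562].
λ_max=8, λ_min=-sqrt(17)/2 - 1/2; ϑ = −17·λ_min/(λ_max−λ_min) = sqrt(17).
≈ 4.123105626 (to 9 d.p.).

sqrt(17)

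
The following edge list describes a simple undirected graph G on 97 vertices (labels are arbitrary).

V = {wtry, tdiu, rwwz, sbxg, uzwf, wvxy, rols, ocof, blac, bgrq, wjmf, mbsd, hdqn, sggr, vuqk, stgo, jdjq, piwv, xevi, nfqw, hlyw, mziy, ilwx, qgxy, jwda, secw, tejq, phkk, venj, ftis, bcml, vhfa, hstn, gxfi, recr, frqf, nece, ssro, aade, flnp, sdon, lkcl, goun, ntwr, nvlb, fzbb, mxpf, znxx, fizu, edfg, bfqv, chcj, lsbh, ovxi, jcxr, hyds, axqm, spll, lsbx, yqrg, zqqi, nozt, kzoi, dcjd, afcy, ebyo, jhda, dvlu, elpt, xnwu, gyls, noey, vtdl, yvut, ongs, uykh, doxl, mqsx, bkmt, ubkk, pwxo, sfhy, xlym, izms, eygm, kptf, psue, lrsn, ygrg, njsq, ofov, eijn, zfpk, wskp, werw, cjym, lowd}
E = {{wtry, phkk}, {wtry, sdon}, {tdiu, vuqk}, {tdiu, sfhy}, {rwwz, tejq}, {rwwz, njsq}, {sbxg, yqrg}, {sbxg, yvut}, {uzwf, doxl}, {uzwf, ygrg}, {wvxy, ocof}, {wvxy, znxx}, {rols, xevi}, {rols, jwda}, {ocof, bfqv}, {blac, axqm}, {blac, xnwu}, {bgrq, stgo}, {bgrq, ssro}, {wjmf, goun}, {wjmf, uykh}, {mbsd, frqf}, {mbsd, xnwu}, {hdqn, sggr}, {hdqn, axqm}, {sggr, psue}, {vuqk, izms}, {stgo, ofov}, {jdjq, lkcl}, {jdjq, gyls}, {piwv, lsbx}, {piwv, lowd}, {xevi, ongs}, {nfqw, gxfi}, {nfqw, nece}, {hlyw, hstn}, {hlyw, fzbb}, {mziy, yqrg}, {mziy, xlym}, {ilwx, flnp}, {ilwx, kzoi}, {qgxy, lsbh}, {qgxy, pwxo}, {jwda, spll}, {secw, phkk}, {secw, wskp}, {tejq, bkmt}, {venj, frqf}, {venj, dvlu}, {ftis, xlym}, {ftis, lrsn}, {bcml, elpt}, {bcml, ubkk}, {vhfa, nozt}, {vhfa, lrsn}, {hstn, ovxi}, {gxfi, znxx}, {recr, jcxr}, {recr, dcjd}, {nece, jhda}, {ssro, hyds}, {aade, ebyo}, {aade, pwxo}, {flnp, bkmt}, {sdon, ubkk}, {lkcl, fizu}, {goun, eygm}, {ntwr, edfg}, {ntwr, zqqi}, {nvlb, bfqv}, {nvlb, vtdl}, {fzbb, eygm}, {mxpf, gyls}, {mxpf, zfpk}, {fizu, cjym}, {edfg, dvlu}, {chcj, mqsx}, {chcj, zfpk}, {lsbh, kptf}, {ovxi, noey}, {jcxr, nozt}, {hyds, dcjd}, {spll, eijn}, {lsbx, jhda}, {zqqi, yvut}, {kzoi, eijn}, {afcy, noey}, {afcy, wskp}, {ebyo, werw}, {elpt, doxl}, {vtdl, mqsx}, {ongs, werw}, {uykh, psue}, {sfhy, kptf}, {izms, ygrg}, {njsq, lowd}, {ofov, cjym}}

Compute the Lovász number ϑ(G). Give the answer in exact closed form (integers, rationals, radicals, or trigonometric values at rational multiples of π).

Vertex phkk has 2 neighbors: wtry, secw.
Vertex rols has 2 neighbors: xevi, jwda.
Vertex tdiu has 2 neighbors: vuqk, sfhy.
deg(jdjq) = 2; N(jdjq) = {lkcl, gyls}.
97-vertex 2-regular graph: the odd cycle C_{97}.
spec(A) ≈ [2.0, 1.996, 1.983, 1.962, 1.933, 1.896, 1.851, 1.798, 1.737, 1.67, 1.595, 1.513, 1.426, 1.332, 1.232, 1.128, 1.019, 0.905, 0.788, 0.667, 0.544, 0.418, 0.29, 0.162, 0.032, -0.097, -0.226, -0.354, -0.481, -0.606, -0.728, -0.847, -0.962, -1.074, -1.181, -1.283, -1.379, -1.47, -1.555, -1.633, -1.704, -1.769, -1.825, -1.874, -1.916, -1.949, -1.974, -1.991, -1.999] (distinct, 3 d.p.).
−97·(-2*cos(pi/97)) / ((2)−(-2*cos(pi/97))) = 97*cos(pi/97)/(cos(pi/97) + 1) = ϑ(G).
ϑ(G) ≈ 48.487279214.
Lovász sandwich 48 ≤ 97*cos(pi/97)/(cos(pi/97) + 1) ≤ 49: both strict.

97*cos(pi/97)/(cos(pi/97) + 1)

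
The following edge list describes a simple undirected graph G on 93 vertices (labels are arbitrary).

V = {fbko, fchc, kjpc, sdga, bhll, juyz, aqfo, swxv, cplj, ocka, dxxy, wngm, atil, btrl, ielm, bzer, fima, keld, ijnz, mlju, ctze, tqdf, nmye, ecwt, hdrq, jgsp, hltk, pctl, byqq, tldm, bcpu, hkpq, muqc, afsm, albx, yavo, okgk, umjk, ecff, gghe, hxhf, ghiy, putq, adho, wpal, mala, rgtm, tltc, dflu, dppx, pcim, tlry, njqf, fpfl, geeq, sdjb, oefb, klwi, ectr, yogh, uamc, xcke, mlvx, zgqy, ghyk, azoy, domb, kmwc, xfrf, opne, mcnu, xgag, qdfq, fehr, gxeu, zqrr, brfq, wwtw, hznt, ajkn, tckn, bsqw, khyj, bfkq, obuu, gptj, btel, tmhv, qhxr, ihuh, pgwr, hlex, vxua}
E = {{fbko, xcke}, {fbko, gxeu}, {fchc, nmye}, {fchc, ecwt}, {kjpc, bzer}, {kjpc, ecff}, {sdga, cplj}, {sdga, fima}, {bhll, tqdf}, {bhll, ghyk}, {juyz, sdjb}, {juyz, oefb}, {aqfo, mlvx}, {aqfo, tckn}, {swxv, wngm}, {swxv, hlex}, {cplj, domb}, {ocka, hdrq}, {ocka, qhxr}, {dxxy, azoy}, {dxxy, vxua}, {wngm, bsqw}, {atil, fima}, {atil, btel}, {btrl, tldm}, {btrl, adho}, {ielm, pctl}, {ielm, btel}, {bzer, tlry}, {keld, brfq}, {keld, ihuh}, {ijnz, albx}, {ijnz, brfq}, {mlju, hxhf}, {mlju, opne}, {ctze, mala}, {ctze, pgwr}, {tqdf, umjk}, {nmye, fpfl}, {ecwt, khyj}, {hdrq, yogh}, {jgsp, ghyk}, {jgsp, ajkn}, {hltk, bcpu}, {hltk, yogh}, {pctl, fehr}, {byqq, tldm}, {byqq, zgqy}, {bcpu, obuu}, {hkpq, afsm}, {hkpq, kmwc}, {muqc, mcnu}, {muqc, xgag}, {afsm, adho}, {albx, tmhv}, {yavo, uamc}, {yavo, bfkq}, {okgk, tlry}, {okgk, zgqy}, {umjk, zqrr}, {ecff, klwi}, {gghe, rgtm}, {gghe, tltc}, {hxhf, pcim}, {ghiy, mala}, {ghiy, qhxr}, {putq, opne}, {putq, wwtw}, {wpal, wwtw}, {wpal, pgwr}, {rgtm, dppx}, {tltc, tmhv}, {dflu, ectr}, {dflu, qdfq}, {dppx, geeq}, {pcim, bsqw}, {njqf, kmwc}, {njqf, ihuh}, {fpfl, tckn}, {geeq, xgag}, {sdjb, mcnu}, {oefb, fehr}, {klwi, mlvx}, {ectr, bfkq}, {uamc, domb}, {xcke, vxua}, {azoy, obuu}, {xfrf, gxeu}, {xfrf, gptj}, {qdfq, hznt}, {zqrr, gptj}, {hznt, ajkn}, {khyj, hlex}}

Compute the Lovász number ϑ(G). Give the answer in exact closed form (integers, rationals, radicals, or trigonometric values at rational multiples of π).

Vertex dppx has 2 neighbors: rgtm, geeq.
Vertex mcnu has 2 neighbors: muqc, sdjb.
deg(muqc) = 2; N(muqc) = {mcnu, xgag}.
Vertex ghyk has 2 neighbors: bhll, jgsp.
Regular of degree 2 on 93 vertices: the odd cycle C_{93}.
The 47 distinct eigenvalues: [2.0, 1.9954, 1.9818, 1.9591, 1.9274, 1.887, 1.8379, 1.7805, 1.7149, 1.6415, 1.5606, 1.4727, 1.3779, 1.2769, 1.1701, 1.0579, 0.9409, 0.8196, 0.6946, 0.5664, 0.4356, 0.3029, 0.1687, 0.0338, -0.1013, -0.2359, -0.3695, -0.5013, -0.6309, -0.7576, -0.8808, -1.0, -1.1146, -1.2242, -1.3282, -1.4261, -1.5175, -1.602, -1.6792, -1.7487, -1.8102, -1.8635, -1.9083, -1.9443, -1.9715, -1.9897, -1.9989].
ϑ = −N·λ_min/(λ_max−λ_min) = −93·(-2*cos(pi/93))/(2−(-2*cos(pi/93))) = 93*cos(pi/93)/(cos(pi/93) + 1).
ϑ(G) ≈ 46.486732.
Lovász sandwich 46 ≤ 93*cos(pi/93)/(cos(pi/93) + 1) ≤ 47: both strict.

93*cos(pi/93)/(cos(pi/93) + 1)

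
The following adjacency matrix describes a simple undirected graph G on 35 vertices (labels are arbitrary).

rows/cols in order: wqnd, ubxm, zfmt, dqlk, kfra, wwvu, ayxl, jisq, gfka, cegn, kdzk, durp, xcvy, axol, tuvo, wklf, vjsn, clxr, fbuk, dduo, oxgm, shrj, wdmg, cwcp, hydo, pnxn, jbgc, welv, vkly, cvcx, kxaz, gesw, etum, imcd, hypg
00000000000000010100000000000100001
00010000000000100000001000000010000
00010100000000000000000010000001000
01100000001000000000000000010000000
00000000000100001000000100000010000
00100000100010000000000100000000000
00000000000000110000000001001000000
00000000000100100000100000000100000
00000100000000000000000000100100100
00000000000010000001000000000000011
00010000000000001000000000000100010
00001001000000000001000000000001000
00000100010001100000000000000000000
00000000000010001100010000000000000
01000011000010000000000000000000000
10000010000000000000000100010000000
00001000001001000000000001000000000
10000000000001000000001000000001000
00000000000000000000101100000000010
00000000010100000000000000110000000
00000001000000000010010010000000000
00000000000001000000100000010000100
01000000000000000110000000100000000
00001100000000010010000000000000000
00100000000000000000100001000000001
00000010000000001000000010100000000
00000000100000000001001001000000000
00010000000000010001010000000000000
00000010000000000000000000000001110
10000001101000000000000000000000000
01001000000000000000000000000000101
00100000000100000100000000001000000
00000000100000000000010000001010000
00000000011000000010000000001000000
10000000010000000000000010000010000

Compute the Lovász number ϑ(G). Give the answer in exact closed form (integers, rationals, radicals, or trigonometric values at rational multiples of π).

deg(oxgm) = 4; N(oxgm) = {jisq, fbuk, shrj, hydo}.
deg(ubxm) = 4; N(ubxm) = {dqlk, tuvo, wdmg, kxaz}.
N(gfka) = {wwvu, jbgc, cvcx, etum}, |N(gfka)| = 4.
deg(dqlk) = 4; N(dqlk) = {ubxm, zfmt, kdzk, welv}.
deg(v) = 4 for all v (|V|=35); this is K(7,3), the Kneser graph.
The 4 distinct eigenvalues: [4.0, 2.0, -1.0, -3.0].
Lovász (edge-transitive): ϑ = −35·(-3)/((4)−(-3)) = 15.
ϑ(G) ≈ 15.000000.

15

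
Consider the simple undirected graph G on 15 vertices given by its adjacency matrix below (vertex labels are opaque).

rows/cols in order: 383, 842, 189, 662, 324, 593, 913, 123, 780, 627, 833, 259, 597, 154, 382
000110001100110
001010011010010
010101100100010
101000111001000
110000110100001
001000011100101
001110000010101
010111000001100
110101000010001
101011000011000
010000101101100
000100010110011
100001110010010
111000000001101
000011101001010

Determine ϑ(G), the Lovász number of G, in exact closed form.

N(382) = {324, 593, 913, 780, 259, 154}, |N(382)| = 6.
deg(780) = 6; N(780) = {383, 842, 662, 593, 833, 382}.
N(913) = {189, 662, 324, 833, 597, 382}, |N(913)| = 6.
deg(123) = 6; N(123) = {842, 662, 324, 593, 259, 597}.
G on 15 vertices is 6-regular; Kneser-type, 2-subsets of [6].
spec(A) ≈ [6.0, 1.0, -3.0] (distinct, 6 d.p.).
−15·(-3) / ((6)−(-3)) = 5 = ϑ(G).
Numerically 5.00000.

5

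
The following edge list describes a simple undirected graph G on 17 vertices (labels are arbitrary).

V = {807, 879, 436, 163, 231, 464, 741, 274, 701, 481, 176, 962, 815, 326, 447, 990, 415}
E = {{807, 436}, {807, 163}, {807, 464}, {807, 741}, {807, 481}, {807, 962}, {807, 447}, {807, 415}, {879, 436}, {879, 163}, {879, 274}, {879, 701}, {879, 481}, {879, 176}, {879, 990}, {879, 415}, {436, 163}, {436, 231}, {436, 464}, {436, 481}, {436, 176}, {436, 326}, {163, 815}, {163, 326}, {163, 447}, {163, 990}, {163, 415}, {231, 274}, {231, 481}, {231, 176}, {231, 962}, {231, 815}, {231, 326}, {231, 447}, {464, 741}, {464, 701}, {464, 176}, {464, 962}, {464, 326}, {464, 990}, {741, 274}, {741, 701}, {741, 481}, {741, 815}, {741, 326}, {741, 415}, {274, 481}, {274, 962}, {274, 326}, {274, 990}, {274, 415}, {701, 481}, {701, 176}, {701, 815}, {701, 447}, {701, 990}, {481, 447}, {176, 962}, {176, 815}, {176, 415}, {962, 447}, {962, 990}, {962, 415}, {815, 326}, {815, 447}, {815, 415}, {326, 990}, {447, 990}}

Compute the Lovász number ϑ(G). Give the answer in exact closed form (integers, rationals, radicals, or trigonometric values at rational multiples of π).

Vertex 815 has 8 neighbors: 163, 231, 741, 701, 176, 326, 447, 415.
N(176) = {879, 436, 231, 464, 701, 962, 815, 415}, |N(176)| = 8.
deg(274) = 8; N(274) = {879, 231, 741, 481, 962, 326, 990, 415}.
deg(163) = 8; N(163) = {807, 879, 436, 815, 326, 447, 990, 415}.
deg(v) = 8 for all v (|V|=17); strongly regular (17,8,3,4).
The 3 distinct eigenvalues: [8.0, 1.561553, -2.561553].
Lovász: ϑ = −17(-sqrt(17)/2 - 1/2)/(8+-(-sqrt(17)/2 - 1/2)) = sqrt(17).
≈ 4.1231 (to 4 d.p.).

sqrt(17)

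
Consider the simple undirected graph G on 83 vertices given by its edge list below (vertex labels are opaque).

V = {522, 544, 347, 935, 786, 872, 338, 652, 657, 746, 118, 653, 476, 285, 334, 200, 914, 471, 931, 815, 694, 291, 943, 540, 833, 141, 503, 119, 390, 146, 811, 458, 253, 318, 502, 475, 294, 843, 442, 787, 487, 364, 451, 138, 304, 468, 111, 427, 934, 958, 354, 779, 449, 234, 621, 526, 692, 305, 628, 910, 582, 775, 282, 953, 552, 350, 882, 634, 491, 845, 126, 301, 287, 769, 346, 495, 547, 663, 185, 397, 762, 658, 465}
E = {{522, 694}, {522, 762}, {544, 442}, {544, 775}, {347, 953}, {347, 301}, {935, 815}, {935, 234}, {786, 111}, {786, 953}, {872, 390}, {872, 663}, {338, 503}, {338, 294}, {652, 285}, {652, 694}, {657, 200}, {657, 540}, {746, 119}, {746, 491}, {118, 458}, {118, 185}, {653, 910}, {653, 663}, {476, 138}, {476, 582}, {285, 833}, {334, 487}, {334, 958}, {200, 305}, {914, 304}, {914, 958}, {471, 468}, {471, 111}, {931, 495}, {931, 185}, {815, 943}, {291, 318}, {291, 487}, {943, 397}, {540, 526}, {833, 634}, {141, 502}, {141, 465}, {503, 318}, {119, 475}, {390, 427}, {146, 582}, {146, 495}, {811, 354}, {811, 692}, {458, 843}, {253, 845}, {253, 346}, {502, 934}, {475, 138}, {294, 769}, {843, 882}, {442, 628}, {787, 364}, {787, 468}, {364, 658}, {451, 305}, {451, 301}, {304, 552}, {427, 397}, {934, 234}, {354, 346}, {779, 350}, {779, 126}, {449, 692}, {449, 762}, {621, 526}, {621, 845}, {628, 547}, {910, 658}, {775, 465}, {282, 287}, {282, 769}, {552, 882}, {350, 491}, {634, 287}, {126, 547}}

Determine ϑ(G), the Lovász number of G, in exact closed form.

83*cos(pi/83)/(cos(pi/83) + 1)

Vertex 634 has 2 neighbors: 833, 287.
deg(522) = 2; N(522) = {694, 762}.
deg(775) = 2; N(775) = {544, 465}.
N(540) = {657, 526}, |N(540)| = 2.
2-regular, N=83; the odd cycle C_{83}.
The 42 distinct eigenvalues: [2.0, 1.9943, 1.9771, 1.9486, 1.909, 1.8584, 1.7972, 1.7257, 1.6443, 1.5535, 1.4538, 1.3457, 1.23, 1.1072, 0.9781, 0.8433, 0.7038, 0.5602, 0.4134, 0.2642, 0.1135, -0.0378, -0.189, -0.339, -0.4871, -0.6324, -0.7741, -0.9114, -1.0434, -1.1694, -1.2888, -1.4008, -1.5047, -1.6001, -1.6862, -1.7627, -1.8291, -1.8851, -1.9302, -1.9643, -1.9871, -1.9986].
λ_max=2, λ_min=-2*cos(pi/83); ϑ = −83·λ_min/(λ_max−λ_min) = 83*cos(pi/83)/(cos(pi/83) + 1).
Numerically 41.485133.
Lovász sandwich 41 ≤ 83*cos(pi/83)/(cos(pi/83) + 1) ≤ 42: both strict.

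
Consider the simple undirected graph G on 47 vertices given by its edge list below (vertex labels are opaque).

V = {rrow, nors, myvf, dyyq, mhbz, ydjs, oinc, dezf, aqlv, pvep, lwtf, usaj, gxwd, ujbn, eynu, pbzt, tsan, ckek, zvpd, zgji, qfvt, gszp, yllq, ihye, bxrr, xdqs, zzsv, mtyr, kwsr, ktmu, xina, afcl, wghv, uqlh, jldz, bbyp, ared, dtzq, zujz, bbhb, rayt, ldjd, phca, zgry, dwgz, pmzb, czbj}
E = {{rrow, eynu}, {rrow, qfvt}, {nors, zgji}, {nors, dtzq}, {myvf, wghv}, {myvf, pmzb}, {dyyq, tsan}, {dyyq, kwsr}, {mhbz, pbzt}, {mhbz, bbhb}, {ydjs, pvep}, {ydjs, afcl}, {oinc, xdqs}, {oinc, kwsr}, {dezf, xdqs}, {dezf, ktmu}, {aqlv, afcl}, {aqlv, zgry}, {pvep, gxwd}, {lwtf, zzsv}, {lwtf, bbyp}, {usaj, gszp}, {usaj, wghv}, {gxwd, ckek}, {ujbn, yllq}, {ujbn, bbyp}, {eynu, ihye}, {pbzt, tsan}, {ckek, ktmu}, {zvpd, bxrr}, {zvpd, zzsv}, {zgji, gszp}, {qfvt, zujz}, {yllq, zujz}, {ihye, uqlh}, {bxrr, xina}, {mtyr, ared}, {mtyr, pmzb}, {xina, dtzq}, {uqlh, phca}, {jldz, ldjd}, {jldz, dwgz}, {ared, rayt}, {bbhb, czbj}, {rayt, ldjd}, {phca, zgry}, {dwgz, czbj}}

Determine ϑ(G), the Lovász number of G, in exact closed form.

47*cos(pi/47)/(cos(pi/47) + 1)

Vertex dyyq has 2 neighbors: tsan, kwsr.
deg(nors) = 2; N(nors) = {zgji, dtzq}.
deg(qfvt) = 2; N(qfvt) = {rrow, zujz}.
N(oinc) = {xdqs, kwsr}, |N(oinc)| = 2.
Every vertex has degree 2 (N=47); a single 47-cycle (edge-transitive).
Distinct eigenvalues (to 6 d.p.): [2.0, 1.982155, 1.928938, 1.8413, 1.720803, 1.569599, 1.390385, 1.186359, 0.961164, 0.718816, 0.46364, 0.200191, -0.06683, -0.332659, -0.592551, -0.84187, -1.076165, -1.291256, -1.483304, -1.648883, -1.785038, -1.889338, -1.959923, -1.995534].
With N=47: ϑ(G) = 47·(-(-1)*2*cos(pi/47))/(2−(-2*cos(pi/47))) = 47*cos(pi/47)/(cos(pi/47) + 1).
= 23.473731… (decimal).
Sandwich: α(G)=23 ≤ ϑ(G)=47*cos(pi/47)/(cos(pi/47) + 1) ≤ χ(Ḡ)=24 (both strict).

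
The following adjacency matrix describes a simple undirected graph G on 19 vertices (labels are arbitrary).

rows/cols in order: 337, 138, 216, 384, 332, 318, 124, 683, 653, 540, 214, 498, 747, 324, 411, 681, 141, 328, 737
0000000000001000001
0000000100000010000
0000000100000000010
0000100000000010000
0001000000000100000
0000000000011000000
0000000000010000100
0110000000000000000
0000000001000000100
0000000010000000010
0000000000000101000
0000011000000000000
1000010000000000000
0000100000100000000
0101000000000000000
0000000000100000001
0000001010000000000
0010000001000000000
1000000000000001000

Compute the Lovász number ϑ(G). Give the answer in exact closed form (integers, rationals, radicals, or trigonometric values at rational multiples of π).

Vertex 324 has 2 neighbors: 332, 214.
deg(653) = 2; N(653) = {540, 141}.
N(737) = {337, 681}, |N(737)| = 2.
deg(747) = 2; N(747) = {337, 318}.
2-regular, N=19; the odd cycle C_{19}.
The 10 distinct eigenvalues: [2.0, 1.892, 1.578, 1.094, 0.491, -0.165, -0.803, -1.355, -1.759, -1.973].
Lovász (edge-transitive): ϑ = −19·(-2*cos(pi/19))/((2)−(-2*cos(pi/19))) = 19*cos(pi/19)/(cos(pi/19) + 1).
≈ 9.4347714 (to 7 d.p.).
Lovász sandwich 9 ≤ 19*cos(pi/19)/(cos(pi/19) + 1) ≤ 10: both strict.

19*cos(pi/19)/(cos(pi/19) + 1)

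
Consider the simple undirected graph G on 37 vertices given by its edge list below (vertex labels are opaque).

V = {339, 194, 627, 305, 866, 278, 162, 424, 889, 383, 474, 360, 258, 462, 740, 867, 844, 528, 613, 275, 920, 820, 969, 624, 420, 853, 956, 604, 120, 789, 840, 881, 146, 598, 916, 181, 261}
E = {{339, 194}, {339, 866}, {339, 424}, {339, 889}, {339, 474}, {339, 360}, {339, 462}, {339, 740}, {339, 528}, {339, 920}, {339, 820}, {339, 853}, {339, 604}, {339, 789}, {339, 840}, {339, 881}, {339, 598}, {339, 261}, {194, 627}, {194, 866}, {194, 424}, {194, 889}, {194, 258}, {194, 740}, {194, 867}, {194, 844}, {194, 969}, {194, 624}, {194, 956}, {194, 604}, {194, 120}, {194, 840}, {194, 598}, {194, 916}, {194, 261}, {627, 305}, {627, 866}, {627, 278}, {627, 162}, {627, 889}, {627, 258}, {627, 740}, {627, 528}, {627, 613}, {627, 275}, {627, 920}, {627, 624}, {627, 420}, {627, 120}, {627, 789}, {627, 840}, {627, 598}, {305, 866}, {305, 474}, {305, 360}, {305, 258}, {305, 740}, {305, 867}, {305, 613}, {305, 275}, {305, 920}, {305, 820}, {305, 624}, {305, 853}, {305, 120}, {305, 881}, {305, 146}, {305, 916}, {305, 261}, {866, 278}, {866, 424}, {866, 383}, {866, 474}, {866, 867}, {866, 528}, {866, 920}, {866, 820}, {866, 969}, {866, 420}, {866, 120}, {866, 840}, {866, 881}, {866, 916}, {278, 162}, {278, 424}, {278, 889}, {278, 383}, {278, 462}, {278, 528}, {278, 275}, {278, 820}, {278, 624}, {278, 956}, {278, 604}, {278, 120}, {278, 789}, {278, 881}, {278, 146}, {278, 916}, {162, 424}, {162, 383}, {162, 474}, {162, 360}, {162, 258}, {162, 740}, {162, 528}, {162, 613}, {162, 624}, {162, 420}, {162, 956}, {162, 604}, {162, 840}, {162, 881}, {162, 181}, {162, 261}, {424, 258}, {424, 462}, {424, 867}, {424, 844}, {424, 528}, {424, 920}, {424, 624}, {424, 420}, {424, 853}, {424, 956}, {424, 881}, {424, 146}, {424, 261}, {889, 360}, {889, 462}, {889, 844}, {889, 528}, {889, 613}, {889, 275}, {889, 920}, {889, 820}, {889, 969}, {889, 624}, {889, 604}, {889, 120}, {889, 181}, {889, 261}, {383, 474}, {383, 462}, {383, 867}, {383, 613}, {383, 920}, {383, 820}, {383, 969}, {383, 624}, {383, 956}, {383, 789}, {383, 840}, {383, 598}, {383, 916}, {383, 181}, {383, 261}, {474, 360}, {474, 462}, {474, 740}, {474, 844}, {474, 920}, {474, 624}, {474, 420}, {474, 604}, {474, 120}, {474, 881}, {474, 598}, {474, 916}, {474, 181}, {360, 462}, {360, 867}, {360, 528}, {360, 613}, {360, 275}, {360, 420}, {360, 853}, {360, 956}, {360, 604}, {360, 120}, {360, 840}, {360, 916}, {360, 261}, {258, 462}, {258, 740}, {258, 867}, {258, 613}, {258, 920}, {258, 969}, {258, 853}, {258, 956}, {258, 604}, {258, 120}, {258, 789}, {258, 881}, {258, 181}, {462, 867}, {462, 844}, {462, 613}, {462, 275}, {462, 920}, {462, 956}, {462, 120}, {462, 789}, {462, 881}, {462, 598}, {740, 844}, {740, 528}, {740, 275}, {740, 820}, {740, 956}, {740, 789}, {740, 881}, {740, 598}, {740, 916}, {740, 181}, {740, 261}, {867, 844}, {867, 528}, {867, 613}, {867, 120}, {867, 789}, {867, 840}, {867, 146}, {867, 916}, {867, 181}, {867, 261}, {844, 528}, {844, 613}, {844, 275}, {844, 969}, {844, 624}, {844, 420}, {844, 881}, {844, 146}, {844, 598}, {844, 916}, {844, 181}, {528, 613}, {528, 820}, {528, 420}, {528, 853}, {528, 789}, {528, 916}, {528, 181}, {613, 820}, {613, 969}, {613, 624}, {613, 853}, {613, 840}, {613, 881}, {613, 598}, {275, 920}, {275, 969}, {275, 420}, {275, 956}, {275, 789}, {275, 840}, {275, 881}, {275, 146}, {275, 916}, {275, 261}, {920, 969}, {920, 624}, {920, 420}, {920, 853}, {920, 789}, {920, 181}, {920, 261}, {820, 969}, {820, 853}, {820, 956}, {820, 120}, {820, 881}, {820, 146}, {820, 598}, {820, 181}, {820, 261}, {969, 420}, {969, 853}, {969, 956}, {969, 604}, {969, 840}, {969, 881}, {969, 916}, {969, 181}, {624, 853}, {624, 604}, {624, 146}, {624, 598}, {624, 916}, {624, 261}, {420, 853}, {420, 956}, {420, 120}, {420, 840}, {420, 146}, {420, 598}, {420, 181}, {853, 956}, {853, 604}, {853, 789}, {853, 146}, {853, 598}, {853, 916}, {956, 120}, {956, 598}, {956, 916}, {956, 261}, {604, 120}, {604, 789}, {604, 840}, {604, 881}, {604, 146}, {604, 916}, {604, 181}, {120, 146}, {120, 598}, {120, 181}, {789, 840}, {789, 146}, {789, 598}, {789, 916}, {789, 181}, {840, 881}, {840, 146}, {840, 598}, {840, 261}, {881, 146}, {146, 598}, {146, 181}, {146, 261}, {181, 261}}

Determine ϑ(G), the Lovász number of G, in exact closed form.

N(916) = {194, 305, 866, 278, 383, 474, 360, 740, 867, 844, 528, 275, 969, 624, 853, 956, 604, 789}, |N(916)| = 18.
N(844) = {194, 424, 889, 474, 462, 740, 867, 528, 613, 275, 969, 624, 420, 881, 146, 598, 916, 181}, |N(844)| = 18.
Vertex 181 has 18 neighbors: 162, 889, 383, 474, 258, 740, 867, 844, 528, 920, 820, 969, 420, 604, 120, 789, 146, 261.
N(360) = {339, 305, 162, 889, 474, 462, 867, 528, 613, 275, 420, 853, 956, 604, 120, 840, 916, 261}, |N(360)| = 18.
37-vertex 18-regular graph: strongly regular (37,18,8,9).
Distinct eigenvalues (to 4 d.p.): [18.0, 2.5414, -3.5414].
Lovász: ϑ = −37(-sqrt(37)/2 - 1/2)/(18+-(-sqrt(37)/2 - 1/2)) = sqrt(37).
= 6.0828… (decimal).

sqrt(37)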